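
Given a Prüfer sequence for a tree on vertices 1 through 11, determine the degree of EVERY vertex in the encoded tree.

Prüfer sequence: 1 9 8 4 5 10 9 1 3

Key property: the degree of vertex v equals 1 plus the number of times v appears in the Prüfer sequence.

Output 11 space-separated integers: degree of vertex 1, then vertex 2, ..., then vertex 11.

Answer: 3 1 2 2 2 1 1 2 3 2 1

Derivation:
p_1 = 1: count[1] becomes 1
p_2 = 9: count[9] becomes 1
p_3 = 8: count[8] becomes 1
p_4 = 4: count[4] becomes 1
p_5 = 5: count[5] becomes 1
p_6 = 10: count[10] becomes 1
p_7 = 9: count[9] becomes 2
p_8 = 1: count[1] becomes 2
p_9 = 3: count[3] becomes 1
Degrees (1 + count): deg[1]=1+2=3, deg[2]=1+0=1, deg[3]=1+1=2, deg[4]=1+1=2, deg[5]=1+1=2, deg[6]=1+0=1, deg[7]=1+0=1, deg[8]=1+1=2, deg[9]=1+2=3, deg[10]=1+1=2, deg[11]=1+0=1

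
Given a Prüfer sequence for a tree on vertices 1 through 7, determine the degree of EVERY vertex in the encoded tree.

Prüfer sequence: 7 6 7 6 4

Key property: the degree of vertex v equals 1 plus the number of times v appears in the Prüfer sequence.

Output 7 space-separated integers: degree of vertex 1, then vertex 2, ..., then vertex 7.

Answer: 1 1 1 2 1 3 3

Derivation:
p_1 = 7: count[7] becomes 1
p_2 = 6: count[6] becomes 1
p_3 = 7: count[7] becomes 2
p_4 = 6: count[6] becomes 2
p_5 = 4: count[4] becomes 1
Degrees (1 + count): deg[1]=1+0=1, deg[2]=1+0=1, deg[3]=1+0=1, deg[4]=1+1=2, deg[5]=1+0=1, deg[6]=1+2=3, deg[7]=1+2=3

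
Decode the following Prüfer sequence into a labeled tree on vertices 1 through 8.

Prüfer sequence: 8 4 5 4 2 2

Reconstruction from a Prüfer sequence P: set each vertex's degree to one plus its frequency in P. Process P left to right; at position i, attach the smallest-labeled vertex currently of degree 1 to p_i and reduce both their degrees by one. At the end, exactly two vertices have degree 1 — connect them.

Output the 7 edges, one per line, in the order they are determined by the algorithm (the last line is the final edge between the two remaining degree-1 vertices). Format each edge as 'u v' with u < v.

Initial degrees: {1:1, 2:3, 3:1, 4:3, 5:2, 6:1, 7:1, 8:2}
Step 1: smallest deg-1 vertex = 1, p_1 = 8. Add edge {1,8}. Now deg[1]=0, deg[8]=1.
Step 2: smallest deg-1 vertex = 3, p_2 = 4. Add edge {3,4}. Now deg[3]=0, deg[4]=2.
Step 3: smallest deg-1 vertex = 6, p_3 = 5. Add edge {5,6}. Now deg[6]=0, deg[5]=1.
Step 4: smallest deg-1 vertex = 5, p_4 = 4. Add edge {4,5}. Now deg[5]=0, deg[4]=1.
Step 5: smallest deg-1 vertex = 4, p_5 = 2. Add edge {2,4}. Now deg[4]=0, deg[2]=2.
Step 6: smallest deg-1 vertex = 7, p_6 = 2. Add edge {2,7}. Now deg[7]=0, deg[2]=1.
Final: two remaining deg-1 vertices are 2, 8. Add edge {2,8}.

Answer: 1 8
3 4
5 6
4 5
2 4
2 7
2 8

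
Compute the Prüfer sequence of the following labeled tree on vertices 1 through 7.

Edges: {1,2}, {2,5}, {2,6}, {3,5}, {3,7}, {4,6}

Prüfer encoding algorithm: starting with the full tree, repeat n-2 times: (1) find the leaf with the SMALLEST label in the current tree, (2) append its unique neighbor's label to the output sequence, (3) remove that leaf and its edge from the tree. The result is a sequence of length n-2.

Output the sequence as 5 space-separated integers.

Answer: 2 6 2 5 3

Derivation:
Step 1: leaves = {1,4,7}. Remove smallest leaf 1, emit neighbor 2.
Step 2: leaves = {4,7}. Remove smallest leaf 4, emit neighbor 6.
Step 3: leaves = {6,7}. Remove smallest leaf 6, emit neighbor 2.
Step 4: leaves = {2,7}. Remove smallest leaf 2, emit neighbor 5.
Step 5: leaves = {5,7}. Remove smallest leaf 5, emit neighbor 3.
Done: 2 vertices remain (3, 7). Sequence = [2 6 2 5 3]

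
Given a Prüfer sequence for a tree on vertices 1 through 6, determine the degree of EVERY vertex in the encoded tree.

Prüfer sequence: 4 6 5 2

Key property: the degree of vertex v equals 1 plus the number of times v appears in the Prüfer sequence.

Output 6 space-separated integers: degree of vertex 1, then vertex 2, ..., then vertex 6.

Answer: 1 2 1 2 2 2

Derivation:
p_1 = 4: count[4] becomes 1
p_2 = 6: count[6] becomes 1
p_3 = 5: count[5] becomes 1
p_4 = 2: count[2] becomes 1
Degrees (1 + count): deg[1]=1+0=1, deg[2]=1+1=2, deg[3]=1+0=1, deg[4]=1+1=2, deg[5]=1+1=2, deg[6]=1+1=2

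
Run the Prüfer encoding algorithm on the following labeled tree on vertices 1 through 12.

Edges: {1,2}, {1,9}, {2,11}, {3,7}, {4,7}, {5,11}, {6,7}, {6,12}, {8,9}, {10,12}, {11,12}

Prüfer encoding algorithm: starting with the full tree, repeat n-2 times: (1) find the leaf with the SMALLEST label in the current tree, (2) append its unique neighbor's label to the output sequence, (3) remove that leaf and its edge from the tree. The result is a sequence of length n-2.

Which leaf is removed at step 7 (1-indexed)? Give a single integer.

Answer: 9

Derivation:
Step 1: current leaves = {3,4,5,8,10}. Remove leaf 3 (neighbor: 7).
Step 2: current leaves = {4,5,8,10}. Remove leaf 4 (neighbor: 7).
Step 3: current leaves = {5,7,8,10}. Remove leaf 5 (neighbor: 11).
Step 4: current leaves = {7,8,10}. Remove leaf 7 (neighbor: 6).
Step 5: current leaves = {6,8,10}. Remove leaf 6 (neighbor: 12).
Step 6: current leaves = {8,10}. Remove leaf 8 (neighbor: 9).
Step 7: current leaves = {9,10}. Remove leaf 9 (neighbor: 1).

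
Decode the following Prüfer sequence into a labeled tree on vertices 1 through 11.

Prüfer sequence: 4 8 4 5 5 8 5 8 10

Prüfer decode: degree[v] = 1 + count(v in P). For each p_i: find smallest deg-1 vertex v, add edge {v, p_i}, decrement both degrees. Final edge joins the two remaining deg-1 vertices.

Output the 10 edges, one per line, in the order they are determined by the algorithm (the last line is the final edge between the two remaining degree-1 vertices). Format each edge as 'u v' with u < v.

Answer: 1 4
2 8
3 4
4 5
5 6
7 8
5 9
5 8
8 10
10 11

Derivation:
Initial degrees: {1:1, 2:1, 3:1, 4:3, 5:4, 6:1, 7:1, 8:4, 9:1, 10:2, 11:1}
Step 1: smallest deg-1 vertex = 1, p_1 = 4. Add edge {1,4}. Now deg[1]=0, deg[4]=2.
Step 2: smallest deg-1 vertex = 2, p_2 = 8. Add edge {2,8}. Now deg[2]=0, deg[8]=3.
Step 3: smallest deg-1 vertex = 3, p_3 = 4. Add edge {3,4}. Now deg[3]=0, deg[4]=1.
Step 4: smallest deg-1 vertex = 4, p_4 = 5. Add edge {4,5}. Now deg[4]=0, deg[5]=3.
Step 5: smallest deg-1 vertex = 6, p_5 = 5. Add edge {5,6}. Now deg[6]=0, deg[5]=2.
Step 6: smallest deg-1 vertex = 7, p_6 = 8. Add edge {7,8}. Now deg[7]=0, deg[8]=2.
Step 7: smallest deg-1 vertex = 9, p_7 = 5. Add edge {5,9}. Now deg[9]=0, deg[5]=1.
Step 8: smallest deg-1 vertex = 5, p_8 = 8. Add edge {5,8}. Now deg[5]=0, deg[8]=1.
Step 9: smallest deg-1 vertex = 8, p_9 = 10. Add edge {8,10}. Now deg[8]=0, deg[10]=1.
Final: two remaining deg-1 vertices are 10, 11. Add edge {10,11}.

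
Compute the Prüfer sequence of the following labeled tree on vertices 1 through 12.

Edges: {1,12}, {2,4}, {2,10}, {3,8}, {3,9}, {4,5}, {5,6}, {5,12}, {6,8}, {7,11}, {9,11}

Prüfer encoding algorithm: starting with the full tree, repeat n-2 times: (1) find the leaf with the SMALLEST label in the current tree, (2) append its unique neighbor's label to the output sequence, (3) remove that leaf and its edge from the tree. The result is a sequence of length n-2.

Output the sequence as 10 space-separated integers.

Answer: 12 11 2 4 5 9 3 8 6 5

Derivation:
Step 1: leaves = {1,7,10}. Remove smallest leaf 1, emit neighbor 12.
Step 2: leaves = {7,10,12}. Remove smallest leaf 7, emit neighbor 11.
Step 3: leaves = {10,11,12}. Remove smallest leaf 10, emit neighbor 2.
Step 4: leaves = {2,11,12}. Remove smallest leaf 2, emit neighbor 4.
Step 5: leaves = {4,11,12}. Remove smallest leaf 4, emit neighbor 5.
Step 6: leaves = {11,12}. Remove smallest leaf 11, emit neighbor 9.
Step 7: leaves = {9,12}. Remove smallest leaf 9, emit neighbor 3.
Step 8: leaves = {3,12}. Remove smallest leaf 3, emit neighbor 8.
Step 9: leaves = {8,12}. Remove smallest leaf 8, emit neighbor 6.
Step 10: leaves = {6,12}. Remove smallest leaf 6, emit neighbor 5.
Done: 2 vertices remain (5, 12). Sequence = [12 11 2 4 5 9 3 8 6 5]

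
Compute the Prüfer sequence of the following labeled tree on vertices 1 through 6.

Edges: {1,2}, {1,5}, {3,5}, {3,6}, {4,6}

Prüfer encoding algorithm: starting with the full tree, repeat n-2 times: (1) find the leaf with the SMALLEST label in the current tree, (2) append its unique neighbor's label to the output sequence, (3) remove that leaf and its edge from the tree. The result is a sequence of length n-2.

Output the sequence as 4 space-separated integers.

Answer: 1 5 6 3

Derivation:
Step 1: leaves = {2,4}. Remove smallest leaf 2, emit neighbor 1.
Step 2: leaves = {1,4}. Remove smallest leaf 1, emit neighbor 5.
Step 3: leaves = {4,5}. Remove smallest leaf 4, emit neighbor 6.
Step 4: leaves = {5,6}. Remove smallest leaf 5, emit neighbor 3.
Done: 2 vertices remain (3, 6). Sequence = [1 5 6 3]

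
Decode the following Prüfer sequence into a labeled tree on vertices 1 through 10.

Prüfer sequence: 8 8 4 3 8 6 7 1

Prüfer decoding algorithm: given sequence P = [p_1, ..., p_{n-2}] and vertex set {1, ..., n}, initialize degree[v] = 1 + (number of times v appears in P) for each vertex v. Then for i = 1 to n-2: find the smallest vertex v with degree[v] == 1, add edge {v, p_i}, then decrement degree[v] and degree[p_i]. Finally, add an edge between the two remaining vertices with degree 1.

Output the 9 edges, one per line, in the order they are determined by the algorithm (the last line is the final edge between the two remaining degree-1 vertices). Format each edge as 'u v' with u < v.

Initial degrees: {1:2, 2:1, 3:2, 4:2, 5:1, 6:2, 7:2, 8:4, 9:1, 10:1}
Step 1: smallest deg-1 vertex = 2, p_1 = 8. Add edge {2,8}. Now deg[2]=0, deg[8]=3.
Step 2: smallest deg-1 vertex = 5, p_2 = 8. Add edge {5,8}. Now deg[5]=0, deg[8]=2.
Step 3: smallest deg-1 vertex = 9, p_3 = 4. Add edge {4,9}. Now deg[9]=0, deg[4]=1.
Step 4: smallest deg-1 vertex = 4, p_4 = 3. Add edge {3,4}. Now deg[4]=0, deg[3]=1.
Step 5: smallest deg-1 vertex = 3, p_5 = 8. Add edge {3,8}. Now deg[3]=0, deg[8]=1.
Step 6: smallest deg-1 vertex = 8, p_6 = 6. Add edge {6,8}. Now deg[8]=0, deg[6]=1.
Step 7: smallest deg-1 vertex = 6, p_7 = 7. Add edge {6,7}. Now deg[6]=0, deg[7]=1.
Step 8: smallest deg-1 vertex = 7, p_8 = 1. Add edge {1,7}. Now deg[7]=0, deg[1]=1.
Final: two remaining deg-1 vertices are 1, 10. Add edge {1,10}.

Answer: 2 8
5 8
4 9
3 4
3 8
6 8
6 7
1 7
1 10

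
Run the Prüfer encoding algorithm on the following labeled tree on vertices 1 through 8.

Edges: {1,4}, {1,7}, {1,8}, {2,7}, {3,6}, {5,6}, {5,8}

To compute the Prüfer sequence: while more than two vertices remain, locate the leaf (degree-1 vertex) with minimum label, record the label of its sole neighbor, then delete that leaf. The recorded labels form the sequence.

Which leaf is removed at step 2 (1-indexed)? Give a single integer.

Answer: 3

Derivation:
Step 1: current leaves = {2,3,4}. Remove leaf 2 (neighbor: 7).
Step 2: current leaves = {3,4,7}. Remove leaf 3 (neighbor: 6).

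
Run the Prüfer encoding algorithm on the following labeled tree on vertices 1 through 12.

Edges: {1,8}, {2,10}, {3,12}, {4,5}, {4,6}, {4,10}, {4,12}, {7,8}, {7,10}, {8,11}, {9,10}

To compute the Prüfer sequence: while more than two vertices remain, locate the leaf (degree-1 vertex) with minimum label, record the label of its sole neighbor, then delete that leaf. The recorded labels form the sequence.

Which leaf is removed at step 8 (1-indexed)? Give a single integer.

Step 1: current leaves = {1,2,3,5,6,9,11}. Remove leaf 1 (neighbor: 8).
Step 2: current leaves = {2,3,5,6,9,11}. Remove leaf 2 (neighbor: 10).
Step 3: current leaves = {3,5,6,9,11}. Remove leaf 3 (neighbor: 12).
Step 4: current leaves = {5,6,9,11,12}. Remove leaf 5 (neighbor: 4).
Step 5: current leaves = {6,9,11,12}. Remove leaf 6 (neighbor: 4).
Step 6: current leaves = {9,11,12}. Remove leaf 9 (neighbor: 10).
Step 7: current leaves = {11,12}. Remove leaf 11 (neighbor: 8).
Step 8: current leaves = {8,12}. Remove leaf 8 (neighbor: 7).

Answer: 8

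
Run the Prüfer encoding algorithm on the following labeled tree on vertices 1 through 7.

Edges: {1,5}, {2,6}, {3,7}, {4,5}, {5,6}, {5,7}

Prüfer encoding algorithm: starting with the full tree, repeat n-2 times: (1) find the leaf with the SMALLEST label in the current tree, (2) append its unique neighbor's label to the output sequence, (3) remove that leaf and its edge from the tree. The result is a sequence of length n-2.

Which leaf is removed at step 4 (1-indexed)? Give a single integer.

Step 1: current leaves = {1,2,3,4}. Remove leaf 1 (neighbor: 5).
Step 2: current leaves = {2,3,4}. Remove leaf 2 (neighbor: 6).
Step 3: current leaves = {3,4,6}. Remove leaf 3 (neighbor: 7).
Step 4: current leaves = {4,6,7}. Remove leaf 4 (neighbor: 5).

Answer: 4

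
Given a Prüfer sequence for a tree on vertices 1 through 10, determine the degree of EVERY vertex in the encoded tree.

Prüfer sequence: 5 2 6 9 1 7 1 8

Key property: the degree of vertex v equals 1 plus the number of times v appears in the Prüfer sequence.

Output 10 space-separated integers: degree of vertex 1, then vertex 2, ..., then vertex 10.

p_1 = 5: count[5] becomes 1
p_2 = 2: count[2] becomes 1
p_3 = 6: count[6] becomes 1
p_4 = 9: count[9] becomes 1
p_5 = 1: count[1] becomes 1
p_6 = 7: count[7] becomes 1
p_7 = 1: count[1] becomes 2
p_8 = 8: count[8] becomes 1
Degrees (1 + count): deg[1]=1+2=3, deg[2]=1+1=2, deg[3]=1+0=1, deg[4]=1+0=1, deg[5]=1+1=2, deg[6]=1+1=2, deg[7]=1+1=2, deg[8]=1+1=2, deg[9]=1+1=2, deg[10]=1+0=1

Answer: 3 2 1 1 2 2 2 2 2 1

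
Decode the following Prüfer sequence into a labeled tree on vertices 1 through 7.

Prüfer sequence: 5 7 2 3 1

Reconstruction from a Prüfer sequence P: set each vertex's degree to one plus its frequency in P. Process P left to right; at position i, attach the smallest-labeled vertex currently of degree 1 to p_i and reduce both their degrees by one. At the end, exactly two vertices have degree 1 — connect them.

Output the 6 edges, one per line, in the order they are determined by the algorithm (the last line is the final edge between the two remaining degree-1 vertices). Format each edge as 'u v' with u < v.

Answer: 4 5
5 7
2 6
2 3
1 3
1 7

Derivation:
Initial degrees: {1:2, 2:2, 3:2, 4:1, 5:2, 6:1, 7:2}
Step 1: smallest deg-1 vertex = 4, p_1 = 5. Add edge {4,5}. Now deg[4]=0, deg[5]=1.
Step 2: smallest deg-1 vertex = 5, p_2 = 7. Add edge {5,7}. Now deg[5]=0, deg[7]=1.
Step 3: smallest deg-1 vertex = 6, p_3 = 2. Add edge {2,6}. Now deg[6]=0, deg[2]=1.
Step 4: smallest deg-1 vertex = 2, p_4 = 3. Add edge {2,3}. Now deg[2]=0, deg[3]=1.
Step 5: smallest deg-1 vertex = 3, p_5 = 1. Add edge {1,3}. Now deg[3]=0, deg[1]=1.
Final: two remaining deg-1 vertices are 1, 7. Add edge {1,7}.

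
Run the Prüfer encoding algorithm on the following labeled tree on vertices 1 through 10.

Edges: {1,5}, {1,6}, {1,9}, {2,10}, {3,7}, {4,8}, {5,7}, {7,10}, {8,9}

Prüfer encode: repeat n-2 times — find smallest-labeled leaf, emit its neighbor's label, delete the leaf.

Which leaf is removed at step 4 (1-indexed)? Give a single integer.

Step 1: current leaves = {2,3,4,6}. Remove leaf 2 (neighbor: 10).
Step 2: current leaves = {3,4,6,10}. Remove leaf 3 (neighbor: 7).
Step 3: current leaves = {4,6,10}. Remove leaf 4 (neighbor: 8).
Step 4: current leaves = {6,8,10}. Remove leaf 6 (neighbor: 1).

Answer: 6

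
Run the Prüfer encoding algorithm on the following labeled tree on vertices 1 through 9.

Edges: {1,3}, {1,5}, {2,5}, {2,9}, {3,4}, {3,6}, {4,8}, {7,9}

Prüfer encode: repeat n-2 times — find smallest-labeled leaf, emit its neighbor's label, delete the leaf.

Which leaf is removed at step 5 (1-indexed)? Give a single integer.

Step 1: current leaves = {6,7,8}. Remove leaf 6 (neighbor: 3).
Step 2: current leaves = {7,8}. Remove leaf 7 (neighbor: 9).
Step 3: current leaves = {8,9}. Remove leaf 8 (neighbor: 4).
Step 4: current leaves = {4,9}. Remove leaf 4 (neighbor: 3).
Step 5: current leaves = {3,9}. Remove leaf 3 (neighbor: 1).

Answer: 3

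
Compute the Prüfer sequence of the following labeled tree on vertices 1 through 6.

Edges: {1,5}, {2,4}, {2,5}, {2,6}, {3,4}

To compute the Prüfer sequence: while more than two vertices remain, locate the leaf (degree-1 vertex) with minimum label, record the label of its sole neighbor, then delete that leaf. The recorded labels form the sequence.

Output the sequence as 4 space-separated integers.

Answer: 5 4 2 2

Derivation:
Step 1: leaves = {1,3,6}. Remove smallest leaf 1, emit neighbor 5.
Step 2: leaves = {3,5,6}. Remove smallest leaf 3, emit neighbor 4.
Step 3: leaves = {4,5,6}. Remove smallest leaf 4, emit neighbor 2.
Step 4: leaves = {5,6}. Remove smallest leaf 5, emit neighbor 2.
Done: 2 vertices remain (2, 6). Sequence = [5 4 2 2]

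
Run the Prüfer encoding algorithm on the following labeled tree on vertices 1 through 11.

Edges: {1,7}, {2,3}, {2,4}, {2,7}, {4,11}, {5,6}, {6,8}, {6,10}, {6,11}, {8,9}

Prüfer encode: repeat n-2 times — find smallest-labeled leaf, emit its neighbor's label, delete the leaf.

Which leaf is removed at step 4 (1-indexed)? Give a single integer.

Step 1: current leaves = {1,3,5,9,10}. Remove leaf 1 (neighbor: 7).
Step 2: current leaves = {3,5,7,9,10}. Remove leaf 3 (neighbor: 2).
Step 3: current leaves = {5,7,9,10}. Remove leaf 5 (neighbor: 6).
Step 4: current leaves = {7,9,10}. Remove leaf 7 (neighbor: 2).

Answer: 7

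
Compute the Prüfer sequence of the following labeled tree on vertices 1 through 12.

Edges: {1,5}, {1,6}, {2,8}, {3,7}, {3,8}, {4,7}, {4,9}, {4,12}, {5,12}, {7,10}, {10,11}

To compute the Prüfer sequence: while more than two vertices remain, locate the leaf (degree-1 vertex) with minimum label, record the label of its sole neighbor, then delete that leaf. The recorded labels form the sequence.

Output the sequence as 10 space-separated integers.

Answer: 8 1 5 12 3 7 4 10 7 4

Derivation:
Step 1: leaves = {2,6,9,11}. Remove smallest leaf 2, emit neighbor 8.
Step 2: leaves = {6,8,9,11}. Remove smallest leaf 6, emit neighbor 1.
Step 3: leaves = {1,8,9,11}. Remove smallest leaf 1, emit neighbor 5.
Step 4: leaves = {5,8,9,11}. Remove smallest leaf 5, emit neighbor 12.
Step 5: leaves = {8,9,11,12}. Remove smallest leaf 8, emit neighbor 3.
Step 6: leaves = {3,9,11,12}. Remove smallest leaf 3, emit neighbor 7.
Step 7: leaves = {9,11,12}. Remove smallest leaf 9, emit neighbor 4.
Step 8: leaves = {11,12}. Remove smallest leaf 11, emit neighbor 10.
Step 9: leaves = {10,12}. Remove smallest leaf 10, emit neighbor 7.
Step 10: leaves = {7,12}. Remove smallest leaf 7, emit neighbor 4.
Done: 2 vertices remain (4, 12). Sequence = [8 1 5 12 3 7 4 10 7 4]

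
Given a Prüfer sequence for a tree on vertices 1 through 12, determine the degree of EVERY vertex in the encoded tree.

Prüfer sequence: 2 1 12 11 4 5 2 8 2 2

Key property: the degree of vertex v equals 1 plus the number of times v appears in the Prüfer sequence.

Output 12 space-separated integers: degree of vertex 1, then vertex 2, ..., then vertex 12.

p_1 = 2: count[2] becomes 1
p_2 = 1: count[1] becomes 1
p_3 = 12: count[12] becomes 1
p_4 = 11: count[11] becomes 1
p_5 = 4: count[4] becomes 1
p_6 = 5: count[5] becomes 1
p_7 = 2: count[2] becomes 2
p_8 = 8: count[8] becomes 1
p_9 = 2: count[2] becomes 3
p_10 = 2: count[2] becomes 4
Degrees (1 + count): deg[1]=1+1=2, deg[2]=1+4=5, deg[3]=1+0=1, deg[4]=1+1=2, deg[5]=1+1=2, deg[6]=1+0=1, deg[7]=1+0=1, deg[8]=1+1=2, deg[9]=1+0=1, deg[10]=1+0=1, deg[11]=1+1=2, deg[12]=1+1=2

Answer: 2 5 1 2 2 1 1 2 1 1 2 2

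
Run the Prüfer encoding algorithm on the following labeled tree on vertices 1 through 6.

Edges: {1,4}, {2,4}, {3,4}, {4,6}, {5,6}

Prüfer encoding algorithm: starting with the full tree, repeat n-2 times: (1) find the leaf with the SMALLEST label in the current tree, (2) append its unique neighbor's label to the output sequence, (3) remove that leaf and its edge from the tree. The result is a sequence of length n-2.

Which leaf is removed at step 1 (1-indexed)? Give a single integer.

Step 1: current leaves = {1,2,3,5}. Remove leaf 1 (neighbor: 4).

Answer: 1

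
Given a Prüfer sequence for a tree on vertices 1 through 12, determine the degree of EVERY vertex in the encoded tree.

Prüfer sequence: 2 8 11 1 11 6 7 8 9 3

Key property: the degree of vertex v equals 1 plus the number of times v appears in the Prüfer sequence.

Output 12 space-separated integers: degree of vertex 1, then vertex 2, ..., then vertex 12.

p_1 = 2: count[2] becomes 1
p_2 = 8: count[8] becomes 1
p_3 = 11: count[11] becomes 1
p_4 = 1: count[1] becomes 1
p_5 = 11: count[11] becomes 2
p_6 = 6: count[6] becomes 1
p_7 = 7: count[7] becomes 1
p_8 = 8: count[8] becomes 2
p_9 = 9: count[9] becomes 1
p_10 = 3: count[3] becomes 1
Degrees (1 + count): deg[1]=1+1=2, deg[2]=1+1=2, deg[3]=1+1=2, deg[4]=1+0=1, deg[5]=1+0=1, deg[6]=1+1=2, deg[7]=1+1=2, deg[8]=1+2=3, deg[9]=1+1=2, deg[10]=1+0=1, deg[11]=1+2=3, deg[12]=1+0=1

Answer: 2 2 2 1 1 2 2 3 2 1 3 1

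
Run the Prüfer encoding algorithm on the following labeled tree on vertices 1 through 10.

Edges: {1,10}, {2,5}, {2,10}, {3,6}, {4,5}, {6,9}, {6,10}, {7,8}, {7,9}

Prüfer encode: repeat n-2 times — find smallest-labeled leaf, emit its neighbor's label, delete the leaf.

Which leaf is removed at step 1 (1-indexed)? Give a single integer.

Step 1: current leaves = {1,3,4,8}. Remove leaf 1 (neighbor: 10).

Answer: 1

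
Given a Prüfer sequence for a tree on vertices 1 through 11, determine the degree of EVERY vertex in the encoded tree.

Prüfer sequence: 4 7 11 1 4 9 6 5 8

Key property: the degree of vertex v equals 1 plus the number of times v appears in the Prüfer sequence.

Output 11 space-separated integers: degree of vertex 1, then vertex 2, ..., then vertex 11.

p_1 = 4: count[4] becomes 1
p_2 = 7: count[7] becomes 1
p_3 = 11: count[11] becomes 1
p_4 = 1: count[1] becomes 1
p_5 = 4: count[4] becomes 2
p_6 = 9: count[9] becomes 1
p_7 = 6: count[6] becomes 1
p_8 = 5: count[5] becomes 1
p_9 = 8: count[8] becomes 1
Degrees (1 + count): deg[1]=1+1=2, deg[2]=1+0=1, deg[3]=1+0=1, deg[4]=1+2=3, deg[5]=1+1=2, deg[6]=1+1=2, deg[7]=1+1=2, deg[8]=1+1=2, deg[9]=1+1=2, deg[10]=1+0=1, deg[11]=1+1=2

Answer: 2 1 1 3 2 2 2 2 2 1 2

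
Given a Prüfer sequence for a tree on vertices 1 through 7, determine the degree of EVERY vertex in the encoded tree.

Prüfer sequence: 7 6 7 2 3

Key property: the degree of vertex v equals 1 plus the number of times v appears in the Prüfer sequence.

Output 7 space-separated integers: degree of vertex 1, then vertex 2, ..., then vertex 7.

p_1 = 7: count[7] becomes 1
p_2 = 6: count[6] becomes 1
p_3 = 7: count[7] becomes 2
p_4 = 2: count[2] becomes 1
p_5 = 3: count[3] becomes 1
Degrees (1 + count): deg[1]=1+0=1, deg[2]=1+1=2, deg[3]=1+1=2, deg[4]=1+0=1, deg[5]=1+0=1, deg[6]=1+1=2, deg[7]=1+2=3

Answer: 1 2 2 1 1 2 3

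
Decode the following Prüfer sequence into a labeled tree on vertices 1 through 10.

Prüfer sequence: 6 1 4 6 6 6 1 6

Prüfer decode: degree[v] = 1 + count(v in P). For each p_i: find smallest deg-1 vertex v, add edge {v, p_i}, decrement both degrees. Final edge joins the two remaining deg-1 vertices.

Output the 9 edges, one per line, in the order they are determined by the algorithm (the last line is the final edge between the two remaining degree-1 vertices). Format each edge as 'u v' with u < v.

Answer: 2 6
1 3
4 5
4 6
6 7
6 8
1 9
1 6
6 10

Derivation:
Initial degrees: {1:3, 2:1, 3:1, 4:2, 5:1, 6:6, 7:1, 8:1, 9:1, 10:1}
Step 1: smallest deg-1 vertex = 2, p_1 = 6. Add edge {2,6}. Now deg[2]=0, deg[6]=5.
Step 2: smallest deg-1 vertex = 3, p_2 = 1. Add edge {1,3}. Now deg[3]=0, deg[1]=2.
Step 3: smallest deg-1 vertex = 5, p_3 = 4. Add edge {4,5}. Now deg[5]=0, deg[4]=1.
Step 4: smallest deg-1 vertex = 4, p_4 = 6. Add edge {4,6}. Now deg[4]=0, deg[6]=4.
Step 5: smallest deg-1 vertex = 7, p_5 = 6. Add edge {6,7}. Now deg[7]=0, deg[6]=3.
Step 6: smallest deg-1 vertex = 8, p_6 = 6. Add edge {6,8}. Now deg[8]=0, deg[6]=2.
Step 7: smallest deg-1 vertex = 9, p_7 = 1. Add edge {1,9}. Now deg[9]=0, deg[1]=1.
Step 8: smallest deg-1 vertex = 1, p_8 = 6. Add edge {1,6}. Now deg[1]=0, deg[6]=1.
Final: two remaining deg-1 vertices are 6, 10. Add edge {6,10}.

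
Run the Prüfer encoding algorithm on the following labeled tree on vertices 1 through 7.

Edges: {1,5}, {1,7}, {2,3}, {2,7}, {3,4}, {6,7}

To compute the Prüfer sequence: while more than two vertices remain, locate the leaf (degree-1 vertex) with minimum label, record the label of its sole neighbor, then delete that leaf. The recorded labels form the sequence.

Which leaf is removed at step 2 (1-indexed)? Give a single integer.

Answer: 3

Derivation:
Step 1: current leaves = {4,5,6}. Remove leaf 4 (neighbor: 3).
Step 2: current leaves = {3,5,6}. Remove leaf 3 (neighbor: 2).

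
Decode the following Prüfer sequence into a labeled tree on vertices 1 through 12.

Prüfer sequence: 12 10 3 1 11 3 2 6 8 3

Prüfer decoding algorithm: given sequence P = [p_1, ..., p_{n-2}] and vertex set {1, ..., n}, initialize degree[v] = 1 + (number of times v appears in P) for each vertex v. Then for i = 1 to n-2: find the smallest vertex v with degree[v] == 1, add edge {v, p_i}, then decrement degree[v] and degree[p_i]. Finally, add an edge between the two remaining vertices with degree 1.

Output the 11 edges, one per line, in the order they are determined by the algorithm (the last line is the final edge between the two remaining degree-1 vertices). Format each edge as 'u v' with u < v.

Initial degrees: {1:2, 2:2, 3:4, 4:1, 5:1, 6:2, 7:1, 8:2, 9:1, 10:2, 11:2, 12:2}
Step 1: smallest deg-1 vertex = 4, p_1 = 12. Add edge {4,12}. Now deg[4]=0, deg[12]=1.
Step 2: smallest deg-1 vertex = 5, p_2 = 10. Add edge {5,10}. Now deg[5]=0, deg[10]=1.
Step 3: smallest deg-1 vertex = 7, p_3 = 3. Add edge {3,7}. Now deg[7]=0, deg[3]=3.
Step 4: smallest deg-1 vertex = 9, p_4 = 1. Add edge {1,9}. Now deg[9]=0, deg[1]=1.
Step 5: smallest deg-1 vertex = 1, p_5 = 11. Add edge {1,11}. Now deg[1]=0, deg[11]=1.
Step 6: smallest deg-1 vertex = 10, p_6 = 3. Add edge {3,10}. Now deg[10]=0, deg[3]=2.
Step 7: smallest deg-1 vertex = 11, p_7 = 2. Add edge {2,11}. Now deg[11]=0, deg[2]=1.
Step 8: smallest deg-1 vertex = 2, p_8 = 6. Add edge {2,6}. Now deg[2]=0, deg[6]=1.
Step 9: smallest deg-1 vertex = 6, p_9 = 8. Add edge {6,8}. Now deg[6]=0, deg[8]=1.
Step 10: smallest deg-1 vertex = 8, p_10 = 3. Add edge {3,8}. Now deg[8]=0, deg[3]=1.
Final: two remaining deg-1 vertices are 3, 12. Add edge {3,12}.

Answer: 4 12
5 10
3 7
1 9
1 11
3 10
2 11
2 6
6 8
3 8
3 12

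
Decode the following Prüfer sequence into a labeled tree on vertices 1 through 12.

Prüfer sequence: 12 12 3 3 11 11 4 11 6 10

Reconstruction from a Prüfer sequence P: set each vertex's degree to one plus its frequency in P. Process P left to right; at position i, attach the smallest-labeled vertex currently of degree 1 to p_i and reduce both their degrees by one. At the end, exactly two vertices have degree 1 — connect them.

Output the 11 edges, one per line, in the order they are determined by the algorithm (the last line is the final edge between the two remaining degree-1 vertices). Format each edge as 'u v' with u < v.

Initial degrees: {1:1, 2:1, 3:3, 4:2, 5:1, 6:2, 7:1, 8:1, 9:1, 10:2, 11:4, 12:3}
Step 1: smallest deg-1 vertex = 1, p_1 = 12. Add edge {1,12}. Now deg[1]=0, deg[12]=2.
Step 2: smallest deg-1 vertex = 2, p_2 = 12. Add edge {2,12}. Now deg[2]=0, deg[12]=1.
Step 3: smallest deg-1 vertex = 5, p_3 = 3. Add edge {3,5}. Now deg[5]=0, deg[3]=2.
Step 4: smallest deg-1 vertex = 7, p_4 = 3. Add edge {3,7}. Now deg[7]=0, deg[3]=1.
Step 5: smallest deg-1 vertex = 3, p_5 = 11. Add edge {3,11}. Now deg[3]=0, deg[11]=3.
Step 6: smallest deg-1 vertex = 8, p_6 = 11. Add edge {8,11}. Now deg[8]=0, deg[11]=2.
Step 7: smallest deg-1 vertex = 9, p_7 = 4. Add edge {4,9}. Now deg[9]=0, deg[4]=1.
Step 8: smallest deg-1 vertex = 4, p_8 = 11. Add edge {4,11}. Now deg[4]=0, deg[11]=1.
Step 9: smallest deg-1 vertex = 11, p_9 = 6. Add edge {6,11}. Now deg[11]=0, deg[6]=1.
Step 10: smallest deg-1 vertex = 6, p_10 = 10. Add edge {6,10}. Now deg[6]=0, deg[10]=1.
Final: two remaining deg-1 vertices are 10, 12. Add edge {10,12}.

Answer: 1 12
2 12
3 5
3 7
3 11
8 11
4 9
4 11
6 11
6 10
10 12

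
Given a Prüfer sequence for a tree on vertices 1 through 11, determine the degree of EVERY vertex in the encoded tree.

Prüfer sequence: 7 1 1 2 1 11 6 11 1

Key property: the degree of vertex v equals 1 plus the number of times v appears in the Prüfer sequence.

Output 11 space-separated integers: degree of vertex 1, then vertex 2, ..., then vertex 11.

p_1 = 7: count[7] becomes 1
p_2 = 1: count[1] becomes 1
p_3 = 1: count[1] becomes 2
p_4 = 2: count[2] becomes 1
p_5 = 1: count[1] becomes 3
p_6 = 11: count[11] becomes 1
p_7 = 6: count[6] becomes 1
p_8 = 11: count[11] becomes 2
p_9 = 1: count[1] becomes 4
Degrees (1 + count): deg[1]=1+4=5, deg[2]=1+1=2, deg[3]=1+0=1, deg[4]=1+0=1, deg[5]=1+0=1, deg[6]=1+1=2, deg[7]=1+1=2, deg[8]=1+0=1, deg[9]=1+0=1, deg[10]=1+0=1, deg[11]=1+2=3

Answer: 5 2 1 1 1 2 2 1 1 1 3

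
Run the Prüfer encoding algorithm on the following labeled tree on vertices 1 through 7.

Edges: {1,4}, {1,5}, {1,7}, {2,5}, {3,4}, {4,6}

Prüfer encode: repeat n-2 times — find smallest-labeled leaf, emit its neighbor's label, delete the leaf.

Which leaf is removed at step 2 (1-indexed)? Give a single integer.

Step 1: current leaves = {2,3,6,7}. Remove leaf 2 (neighbor: 5).
Step 2: current leaves = {3,5,6,7}. Remove leaf 3 (neighbor: 4).

Answer: 3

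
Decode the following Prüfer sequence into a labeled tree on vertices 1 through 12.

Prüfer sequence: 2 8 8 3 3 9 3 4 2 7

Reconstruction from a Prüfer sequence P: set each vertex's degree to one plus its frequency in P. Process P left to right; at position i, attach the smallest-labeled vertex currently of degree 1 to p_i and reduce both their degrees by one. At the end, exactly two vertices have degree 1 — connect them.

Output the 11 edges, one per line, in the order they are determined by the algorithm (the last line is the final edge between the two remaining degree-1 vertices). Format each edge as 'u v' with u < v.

Initial degrees: {1:1, 2:3, 3:4, 4:2, 5:1, 6:1, 7:2, 8:3, 9:2, 10:1, 11:1, 12:1}
Step 1: smallest deg-1 vertex = 1, p_1 = 2. Add edge {1,2}. Now deg[1]=0, deg[2]=2.
Step 2: smallest deg-1 vertex = 5, p_2 = 8. Add edge {5,8}. Now deg[5]=0, deg[8]=2.
Step 3: smallest deg-1 vertex = 6, p_3 = 8. Add edge {6,8}. Now deg[6]=0, deg[8]=1.
Step 4: smallest deg-1 vertex = 8, p_4 = 3. Add edge {3,8}. Now deg[8]=0, deg[3]=3.
Step 5: smallest deg-1 vertex = 10, p_5 = 3. Add edge {3,10}. Now deg[10]=0, deg[3]=2.
Step 6: smallest deg-1 vertex = 11, p_6 = 9. Add edge {9,11}. Now deg[11]=0, deg[9]=1.
Step 7: smallest deg-1 vertex = 9, p_7 = 3. Add edge {3,9}. Now deg[9]=0, deg[3]=1.
Step 8: smallest deg-1 vertex = 3, p_8 = 4. Add edge {3,4}. Now deg[3]=0, deg[4]=1.
Step 9: smallest deg-1 vertex = 4, p_9 = 2. Add edge {2,4}. Now deg[4]=0, deg[2]=1.
Step 10: smallest deg-1 vertex = 2, p_10 = 7. Add edge {2,7}. Now deg[2]=0, deg[7]=1.
Final: two remaining deg-1 vertices are 7, 12. Add edge {7,12}.

Answer: 1 2
5 8
6 8
3 8
3 10
9 11
3 9
3 4
2 4
2 7
7 12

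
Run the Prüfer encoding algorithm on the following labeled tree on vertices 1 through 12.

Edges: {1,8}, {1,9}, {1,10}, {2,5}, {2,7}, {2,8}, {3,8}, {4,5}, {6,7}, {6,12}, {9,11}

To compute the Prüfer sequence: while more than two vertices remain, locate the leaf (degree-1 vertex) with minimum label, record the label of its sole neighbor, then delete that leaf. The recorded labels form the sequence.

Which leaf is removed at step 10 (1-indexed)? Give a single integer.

Answer: 7

Derivation:
Step 1: current leaves = {3,4,10,11,12}. Remove leaf 3 (neighbor: 8).
Step 2: current leaves = {4,10,11,12}. Remove leaf 4 (neighbor: 5).
Step 3: current leaves = {5,10,11,12}. Remove leaf 5 (neighbor: 2).
Step 4: current leaves = {10,11,12}. Remove leaf 10 (neighbor: 1).
Step 5: current leaves = {11,12}. Remove leaf 11 (neighbor: 9).
Step 6: current leaves = {9,12}. Remove leaf 9 (neighbor: 1).
Step 7: current leaves = {1,12}. Remove leaf 1 (neighbor: 8).
Step 8: current leaves = {8,12}. Remove leaf 8 (neighbor: 2).
Step 9: current leaves = {2,12}. Remove leaf 2 (neighbor: 7).
Step 10: current leaves = {7,12}. Remove leaf 7 (neighbor: 6).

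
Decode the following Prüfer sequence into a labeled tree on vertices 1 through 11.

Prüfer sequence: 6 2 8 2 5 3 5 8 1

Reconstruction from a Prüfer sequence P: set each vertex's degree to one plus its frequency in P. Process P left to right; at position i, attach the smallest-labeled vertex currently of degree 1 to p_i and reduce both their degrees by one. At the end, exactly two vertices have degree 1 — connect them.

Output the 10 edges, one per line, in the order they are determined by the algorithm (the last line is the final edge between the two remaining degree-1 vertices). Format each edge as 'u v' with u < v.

Initial degrees: {1:2, 2:3, 3:2, 4:1, 5:3, 6:2, 7:1, 8:3, 9:1, 10:1, 11:1}
Step 1: smallest deg-1 vertex = 4, p_1 = 6. Add edge {4,6}. Now deg[4]=0, deg[6]=1.
Step 2: smallest deg-1 vertex = 6, p_2 = 2. Add edge {2,6}. Now deg[6]=0, deg[2]=2.
Step 3: smallest deg-1 vertex = 7, p_3 = 8. Add edge {7,8}. Now deg[7]=0, deg[8]=2.
Step 4: smallest deg-1 vertex = 9, p_4 = 2. Add edge {2,9}. Now deg[9]=0, deg[2]=1.
Step 5: smallest deg-1 vertex = 2, p_5 = 5. Add edge {2,5}. Now deg[2]=0, deg[5]=2.
Step 6: smallest deg-1 vertex = 10, p_6 = 3. Add edge {3,10}. Now deg[10]=0, deg[3]=1.
Step 7: smallest deg-1 vertex = 3, p_7 = 5. Add edge {3,5}. Now deg[3]=0, deg[5]=1.
Step 8: smallest deg-1 vertex = 5, p_8 = 8. Add edge {5,8}. Now deg[5]=0, deg[8]=1.
Step 9: smallest deg-1 vertex = 8, p_9 = 1. Add edge {1,8}. Now deg[8]=0, deg[1]=1.
Final: two remaining deg-1 vertices are 1, 11. Add edge {1,11}.

Answer: 4 6
2 6
7 8
2 9
2 5
3 10
3 5
5 8
1 8
1 11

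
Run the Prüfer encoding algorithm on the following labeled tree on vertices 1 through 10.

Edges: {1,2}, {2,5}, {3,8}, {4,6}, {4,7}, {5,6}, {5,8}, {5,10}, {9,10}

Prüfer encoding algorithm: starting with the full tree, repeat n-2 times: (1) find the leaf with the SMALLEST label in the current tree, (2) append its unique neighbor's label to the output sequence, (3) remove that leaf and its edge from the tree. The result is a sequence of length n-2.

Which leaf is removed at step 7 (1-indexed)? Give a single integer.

Answer: 8

Derivation:
Step 1: current leaves = {1,3,7,9}. Remove leaf 1 (neighbor: 2).
Step 2: current leaves = {2,3,7,9}. Remove leaf 2 (neighbor: 5).
Step 3: current leaves = {3,7,9}. Remove leaf 3 (neighbor: 8).
Step 4: current leaves = {7,8,9}. Remove leaf 7 (neighbor: 4).
Step 5: current leaves = {4,8,9}. Remove leaf 4 (neighbor: 6).
Step 6: current leaves = {6,8,9}. Remove leaf 6 (neighbor: 5).
Step 7: current leaves = {8,9}. Remove leaf 8 (neighbor: 5).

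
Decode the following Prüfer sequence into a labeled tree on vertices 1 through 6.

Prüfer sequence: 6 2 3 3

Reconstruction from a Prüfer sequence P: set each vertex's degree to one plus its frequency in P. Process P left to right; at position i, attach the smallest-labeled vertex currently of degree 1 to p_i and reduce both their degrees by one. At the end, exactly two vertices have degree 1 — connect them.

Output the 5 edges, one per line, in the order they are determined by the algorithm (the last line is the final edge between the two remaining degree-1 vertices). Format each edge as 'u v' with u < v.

Initial degrees: {1:1, 2:2, 3:3, 4:1, 5:1, 6:2}
Step 1: smallest deg-1 vertex = 1, p_1 = 6. Add edge {1,6}. Now deg[1]=0, deg[6]=1.
Step 2: smallest deg-1 vertex = 4, p_2 = 2. Add edge {2,4}. Now deg[4]=0, deg[2]=1.
Step 3: smallest deg-1 vertex = 2, p_3 = 3. Add edge {2,3}. Now deg[2]=0, deg[3]=2.
Step 4: smallest deg-1 vertex = 5, p_4 = 3. Add edge {3,5}. Now deg[5]=0, deg[3]=1.
Final: two remaining deg-1 vertices are 3, 6. Add edge {3,6}.

Answer: 1 6
2 4
2 3
3 5
3 6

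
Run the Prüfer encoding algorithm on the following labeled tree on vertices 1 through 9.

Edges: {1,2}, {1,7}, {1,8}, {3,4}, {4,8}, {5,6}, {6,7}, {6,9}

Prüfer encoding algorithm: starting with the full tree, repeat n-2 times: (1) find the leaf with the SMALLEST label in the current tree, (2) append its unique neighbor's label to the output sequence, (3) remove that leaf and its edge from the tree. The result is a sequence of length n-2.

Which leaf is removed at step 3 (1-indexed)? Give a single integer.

Step 1: current leaves = {2,3,5,9}. Remove leaf 2 (neighbor: 1).
Step 2: current leaves = {3,5,9}. Remove leaf 3 (neighbor: 4).
Step 3: current leaves = {4,5,9}. Remove leaf 4 (neighbor: 8).

Answer: 4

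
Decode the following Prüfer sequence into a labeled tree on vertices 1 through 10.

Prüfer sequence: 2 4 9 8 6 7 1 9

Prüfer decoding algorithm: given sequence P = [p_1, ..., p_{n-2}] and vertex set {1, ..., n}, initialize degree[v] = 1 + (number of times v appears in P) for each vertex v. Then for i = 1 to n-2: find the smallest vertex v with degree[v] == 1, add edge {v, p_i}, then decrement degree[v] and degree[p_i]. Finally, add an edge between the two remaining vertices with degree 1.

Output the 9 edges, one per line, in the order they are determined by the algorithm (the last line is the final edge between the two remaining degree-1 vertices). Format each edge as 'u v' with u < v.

Initial degrees: {1:2, 2:2, 3:1, 4:2, 5:1, 6:2, 7:2, 8:2, 9:3, 10:1}
Step 1: smallest deg-1 vertex = 3, p_1 = 2. Add edge {2,3}. Now deg[3]=0, deg[2]=1.
Step 2: smallest deg-1 vertex = 2, p_2 = 4. Add edge {2,4}. Now deg[2]=0, deg[4]=1.
Step 3: smallest deg-1 vertex = 4, p_3 = 9. Add edge {4,9}. Now deg[4]=0, deg[9]=2.
Step 4: smallest deg-1 vertex = 5, p_4 = 8. Add edge {5,8}. Now deg[5]=0, deg[8]=1.
Step 5: smallest deg-1 vertex = 8, p_5 = 6. Add edge {6,8}. Now deg[8]=0, deg[6]=1.
Step 6: smallest deg-1 vertex = 6, p_6 = 7. Add edge {6,7}. Now deg[6]=0, deg[7]=1.
Step 7: smallest deg-1 vertex = 7, p_7 = 1. Add edge {1,7}. Now deg[7]=0, deg[1]=1.
Step 8: smallest deg-1 vertex = 1, p_8 = 9. Add edge {1,9}. Now deg[1]=0, deg[9]=1.
Final: two remaining deg-1 vertices are 9, 10. Add edge {9,10}.

Answer: 2 3
2 4
4 9
5 8
6 8
6 7
1 7
1 9
9 10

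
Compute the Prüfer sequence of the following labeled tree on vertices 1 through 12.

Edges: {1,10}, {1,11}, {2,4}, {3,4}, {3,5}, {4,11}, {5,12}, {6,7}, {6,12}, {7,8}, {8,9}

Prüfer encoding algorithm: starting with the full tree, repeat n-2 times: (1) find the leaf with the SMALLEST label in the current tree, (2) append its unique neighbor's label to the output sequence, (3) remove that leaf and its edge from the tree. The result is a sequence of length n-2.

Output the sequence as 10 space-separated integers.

Step 1: leaves = {2,9,10}. Remove smallest leaf 2, emit neighbor 4.
Step 2: leaves = {9,10}. Remove smallest leaf 9, emit neighbor 8.
Step 3: leaves = {8,10}. Remove smallest leaf 8, emit neighbor 7.
Step 4: leaves = {7,10}. Remove smallest leaf 7, emit neighbor 6.
Step 5: leaves = {6,10}. Remove smallest leaf 6, emit neighbor 12.
Step 6: leaves = {10,12}. Remove smallest leaf 10, emit neighbor 1.
Step 7: leaves = {1,12}. Remove smallest leaf 1, emit neighbor 11.
Step 8: leaves = {11,12}. Remove smallest leaf 11, emit neighbor 4.
Step 9: leaves = {4,12}. Remove smallest leaf 4, emit neighbor 3.
Step 10: leaves = {3,12}. Remove smallest leaf 3, emit neighbor 5.
Done: 2 vertices remain (5, 12). Sequence = [4 8 7 6 12 1 11 4 3 5]

Answer: 4 8 7 6 12 1 11 4 3 5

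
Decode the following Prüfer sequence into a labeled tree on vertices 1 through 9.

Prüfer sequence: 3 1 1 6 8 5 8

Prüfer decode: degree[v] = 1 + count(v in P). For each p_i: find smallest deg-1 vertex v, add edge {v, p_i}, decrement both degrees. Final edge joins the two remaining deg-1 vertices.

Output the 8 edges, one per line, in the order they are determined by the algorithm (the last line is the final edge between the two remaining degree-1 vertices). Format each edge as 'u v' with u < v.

Initial degrees: {1:3, 2:1, 3:2, 4:1, 5:2, 6:2, 7:1, 8:3, 9:1}
Step 1: smallest deg-1 vertex = 2, p_1 = 3. Add edge {2,3}. Now deg[2]=0, deg[3]=1.
Step 2: smallest deg-1 vertex = 3, p_2 = 1. Add edge {1,3}. Now deg[3]=0, deg[1]=2.
Step 3: smallest deg-1 vertex = 4, p_3 = 1. Add edge {1,4}. Now deg[4]=0, deg[1]=1.
Step 4: smallest deg-1 vertex = 1, p_4 = 6. Add edge {1,6}. Now deg[1]=0, deg[6]=1.
Step 5: smallest deg-1 vertex = 6, p_5 = 8. Add edge {6,8}. Now deg[6]=0, deg[8]=2.
Step 6: smallest deg-1 vertex = 7, p_6 = 5. Add edge {5,7}. Now deg[7]=0, deg[5]=1.
Step 7: smallest deg-1 vertex = 5, p_7 = 8. Add edge {5,8}. Now deg[5]=0, deg[8]=1.
Final: two remaining deg-1 vertices are 8, 9. Add edge {8,9}.

Answer: 2 3
1 3
1 4
1 6
6 8
5 7
5 8
8 9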